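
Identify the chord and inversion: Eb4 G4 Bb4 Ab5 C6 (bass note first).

The distinct note names are Eb, G, Bb, Ab, C. Stacked in thirds they read Ab–C–Eb–G–Bb, which is a major ninth chord on Ab.
With the fifth (Eb) in the bass, the chord is in second inversion.

Ab major ninth, second inversion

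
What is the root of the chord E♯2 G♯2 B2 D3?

E#

E#, G#, B, D are the tones of an E# diminished seventh chord (E#–G#–B–D), making E# the root.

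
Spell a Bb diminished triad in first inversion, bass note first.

Db, Fb, Bb

Bb diminished is Bb–Db–Fb. First inversion puts the third (Db) in the bass, with the remaining tones above: Db, Fb, Bb.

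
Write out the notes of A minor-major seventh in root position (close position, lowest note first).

The chord tones are A–C–E–G#. With the root (A) lowest for root position: A, C, E, G#.

A, C, E, G#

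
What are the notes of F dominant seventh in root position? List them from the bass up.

The chord tones are F–A–C–Eb. With the root (F) lowest for root position: F, A, C, Eb.

F, A, C, Eb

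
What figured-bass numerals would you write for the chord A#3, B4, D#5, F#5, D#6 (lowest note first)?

The notes A#, B, D#, F# stack in thirds as B–D#–F#–A# — a B major seventh chord. The bass A# is the seventh, so this is third inversion: figured 4/2.

4/2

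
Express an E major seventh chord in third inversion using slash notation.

Third inversion of E major seventh has the seventh (D#) in the bass. As a slash chord: Emaj7/D#.

Emaj7/D#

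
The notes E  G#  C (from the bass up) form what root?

C

Reordering E, G#, C into stacked thirds gives C–E–G#; the bottom of that stack, C, is the root.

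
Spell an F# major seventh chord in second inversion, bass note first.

C#, E#, F#, A#

The chord tones are F#–A#–C#–E#. With the fifth (C#) lowest for second inversion: C#, E#, F#, A#.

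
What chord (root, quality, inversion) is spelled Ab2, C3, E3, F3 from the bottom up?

The distinct note names are Ab, C, E, F. Stacked in thirds they read F–Ab–C–E, which is a minor-major seventh chord on F.
Ab is the third of F minor-major seventh; third in the bass means first inversion (figured bass 6/5).

F minor-major seventh, first inversion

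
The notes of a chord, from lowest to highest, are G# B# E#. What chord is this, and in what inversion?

The pitch classes G#, B#, E# arrange in thirds as E#–G#–B#: an E# minor triad.
With the third (G#) in the bass, the chord is in first inversion (figured bass 6).

E# minor, first inversion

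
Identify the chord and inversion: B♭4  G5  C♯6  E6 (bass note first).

Reducing to letter names: Bb, G, C#, E. These stack in thirds as C#–E–G–Bb — a C# diminished seventh chord.
With the seventh (Bb) in the bass, the chord is in third inversion (figured bass 4/2).

C# diminished seventh, third inversion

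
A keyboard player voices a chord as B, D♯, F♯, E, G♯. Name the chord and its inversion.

The pitch classes B, D#, F#, E, G# arrange in thirds as E–G#–B–D#–F#: an E major ninth chord.
The lowest note is B, the fifth of the chord, so this is second inversion.

E major ninth, second inversion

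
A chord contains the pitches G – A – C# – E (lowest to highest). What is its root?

Reordering G, A, C#, E into stacked thirds gives A–C#–E–G; the bottom of that stack, A, is the root.

A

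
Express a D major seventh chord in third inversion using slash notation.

Third inversion of D major seventh has the seventh (C#) in the bass. As a slash chord: Dmaj7/C#.

Dmaj7/C#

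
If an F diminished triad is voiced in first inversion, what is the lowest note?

Ab

In first inversion the third is lowest. For F diminished (F–Ab–Cb) that is Ab.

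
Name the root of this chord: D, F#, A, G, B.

G

Reordering D, F#, A, G, B into stacked thirds gives G–B–D–F#–A; the bottom of that stack, G, is the root.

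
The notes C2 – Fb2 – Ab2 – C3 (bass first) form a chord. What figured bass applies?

6/4

The notes C, Fb, Ab stack in thirds as Fb–Ab–C — an Fb augmented triad. The bass C is the fifth, so this is second inversion: figured 6/4.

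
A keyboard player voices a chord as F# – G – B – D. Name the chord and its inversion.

G major seventh, third inversion

Reducing to letter names: F#, G, B, D. These stack in thirds as G–B–D–F# — a G major seventh chord.
The lowest note is F#, the seventh of the chord, so this is third inversion (figured bass 4/2).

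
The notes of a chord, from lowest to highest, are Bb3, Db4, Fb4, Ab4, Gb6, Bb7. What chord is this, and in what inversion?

Gb dominant ninth, first inversion

The pitch classes Bb, Db, Fb, Ab, Gb arrange in thirds as Gb–Bb–Db–Fb–Ab: a Gb dominant ninth chord.
Bb is the third of Gb dominant ninth; third in the bass means first inversion.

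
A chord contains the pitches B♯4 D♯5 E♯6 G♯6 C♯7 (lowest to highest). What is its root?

C#

Reordering B#, D#, E#, G#, C# into stacked thirds gives C#–E#–G#–B#–D#; the bottom of that stack, C#, is the root.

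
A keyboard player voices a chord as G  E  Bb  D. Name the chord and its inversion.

Reducing to letter names: G, E, Bb, D. These stack in thirds as E–G–Bb–D — an E half-diminished seventh chord.
The lowest note is G, the third of the chord, so this is first inversion (figured bass 6/5).

E half-diminished seventh, first inversion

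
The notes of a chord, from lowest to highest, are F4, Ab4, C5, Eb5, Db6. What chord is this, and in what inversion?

Reducing to letter names: F, Ab, C, Eb, Db. These stack in thirds as Db–F–Ab–C–Eb — a Db major ninth chord.
F is the third of Db major ninth; third in the bass means first inversion.

Db major ninth, first inversion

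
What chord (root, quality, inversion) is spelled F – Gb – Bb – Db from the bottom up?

Gb major seventh, third inversion

The distinct note names are F, Gb, Bb, Db. Stacked in thirds they read Gb–Bb–Db–F, which is a major seventh chord on Gb.
F is the seventh of Gb major seventh; seventh in the bass means third inversion (figured bass 4/2).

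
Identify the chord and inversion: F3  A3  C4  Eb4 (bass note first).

F dominant seventh, root position

Reducing to letter names: F, A, C, Eb. These stack in thirds as F–A–C–Eb — an F dominant seventh chord.
F is the root of F dominant seventh; root in the bass means root position (figured bass 7).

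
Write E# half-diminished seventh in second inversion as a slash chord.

Second inversion of E# half-diminished seventh has the fifth (B) in the bass. As a slash chord: E#ø7/B.

E#ø7/B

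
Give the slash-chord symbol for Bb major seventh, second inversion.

Second inversion of Bb major seventh has the fifth (F) in the bass. As a slash chord: Bbmaj7/F.

Bbmaj7/F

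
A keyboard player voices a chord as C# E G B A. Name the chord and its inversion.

A dominant ninth, first inversion

The pitch classes C#, E, G, B, A arrange in thirds as A–C#–E–G–B: an A dominant ninth chord.
C# is the third of A dominant ninth; third in the bass means first inversion.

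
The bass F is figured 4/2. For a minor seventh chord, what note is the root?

The figures 4/2 mean the seventh of the chord is in the bass. If F is the seventh of a minor seventh chord, the root is G (chord tones G–Bb–D–F).

G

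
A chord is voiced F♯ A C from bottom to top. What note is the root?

F#, A, C are the tones of an F# diminished triad (F#–A–C), making F# the root.

F#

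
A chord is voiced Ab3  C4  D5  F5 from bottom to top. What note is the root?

Reordering Ab, C, D, F into stacked thirds gives D–F–Ab–C; the bottom of that stack, D, is the root.

D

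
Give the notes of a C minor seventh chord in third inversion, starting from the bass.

The chord tones are C–Eb–G–Bb. With the seventh (Bb) lowest for third inversion: Bb, C, Eb, G.

Bb, C, Eb, G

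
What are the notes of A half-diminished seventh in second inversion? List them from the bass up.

Eb, G, A, C

Spelling A half-diminished seventh: A–C–Eb–G. In second inversion the fifth is bass, giving Eb, G, A, C from the bottom.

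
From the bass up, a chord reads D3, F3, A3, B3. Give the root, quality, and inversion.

The distinct note names are D, F, A, B. Stacked in thirds they read B–D–F–A, which is a half-diminished seventh chord on B.
D is the third of B half-diminished seventh; third in the bass means first inversion (figured bass 6/5).

B half-diminished seventh, first inversion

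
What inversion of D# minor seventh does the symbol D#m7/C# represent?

third inversion

D#m7/C# means D# minor seventh with C# in the bass. C# is the seventh of D# minor seventh (D#–F#–A#–C#), so this is third inversion.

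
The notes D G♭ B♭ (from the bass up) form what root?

Reordering D, Gb, Bb into stacked thirds gives Gb–Bb–D; the bottom of that stack, Gb, is the root.

Gb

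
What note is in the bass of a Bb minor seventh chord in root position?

Bb

Bb minor seventh is Bb–Db–F–Ab. Root position places the root in the bass: Bb.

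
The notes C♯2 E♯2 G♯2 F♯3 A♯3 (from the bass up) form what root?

Reordering C#, E#, G#, F#, A# into stacked thirds gives F#–A#–C#–E#–G#; the bottom of that stack, F#, is the root.

F#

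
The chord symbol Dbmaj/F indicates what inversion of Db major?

first inversion

Dbmaj/F means Db major with F in the bass. F is the third of Db major (Db–F–Ab), so this is first inversion.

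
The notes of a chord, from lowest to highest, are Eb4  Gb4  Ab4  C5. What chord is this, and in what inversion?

The pitch classes Eb, Gb, Ab, C arrange in thirds as Ab–C–Eb–Gb: an Ab dominant seventh chord.
With the fifth (Eb) in the bass, the chord is in second inversion (figured bass 4/3).

Ab dominant seventh, second inversion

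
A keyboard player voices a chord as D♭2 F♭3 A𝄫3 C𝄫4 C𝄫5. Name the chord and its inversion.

The distinct note names are Db, Fb, Abb, Cbb. Stacked in thirds they read Db–Fb–Abb–Cbb, which is a diminished seventh chord on Db.
With the root (Db) in the bass, the chord is in root position (figured bass 7).

Db diminished seventh, root position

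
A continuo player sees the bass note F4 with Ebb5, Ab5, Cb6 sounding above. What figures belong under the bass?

7

The notes F, Ebb, Ab, Cb stack in thirds as F–Ab–Cb–Ebb — an F diminished seventh chord. The bass F is the root, so this is root position: figured 7.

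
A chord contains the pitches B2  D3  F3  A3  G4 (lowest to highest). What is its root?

G

The distinct letter names are B, D, F, A, G. Arranged as a stack of thirds they read G–B–D–F–A, so G is the root (a G dominant ninth chord).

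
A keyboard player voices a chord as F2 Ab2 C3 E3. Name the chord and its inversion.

The distinct note names are F, Ab, C, E. Stacked in thirds they read F–Ab–C–E, which is a minor-major seventh chord on F.
The lowest note is F, the root of the chord, so this is root position (figured bass 7).

F minor-major seventh, root position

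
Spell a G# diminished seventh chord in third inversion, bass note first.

G# diminished seventh is G#–B–D–F. Third inversion puts the seventh (F) in the bass, with the remaining tones above: F, G#, B, D.

F, G#, B, D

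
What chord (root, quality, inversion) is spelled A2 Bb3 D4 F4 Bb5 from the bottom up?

Reducing to letter names: A, Bb, D, F. These stack in thirds as Bb–D–F–A — a Bb major seventh chord.
The lowest note is A, the seventh of the chord, so this is third inversion (figured bass 4/2).

Bb major seventh, third inversion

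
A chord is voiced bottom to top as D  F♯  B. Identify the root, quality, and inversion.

Reducing to letter names: D, F#, B. These stack in thirds as B–D–F# — a B minor triad.
D is the third of B minor; third in the bass means first inversion (figured bass 6).

B minor, first inversion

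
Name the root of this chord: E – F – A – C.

The distinct letter names are E, F, A, C. Arranged as a stack of thirds they read F–A–C–E, so F is the root (an F major seventh chord).

F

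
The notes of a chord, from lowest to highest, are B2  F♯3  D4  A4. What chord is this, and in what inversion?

B minor seventh, root position

Reducing to letter names: B, F#, D, A. These stack in thirds as B–D–F#–A — a B minor seventh chord.
The lowest note is B, the root of the chord, so this is root position (figured bass 7).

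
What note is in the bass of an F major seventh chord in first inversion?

The third of F major seventh (F–A–C–E) is A; that is the bass in first inversion.

A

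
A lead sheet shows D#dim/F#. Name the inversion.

D#dim/F# means D# diminished with F# in the bass. F# is the third of D# diminished (D#–F#–A), so this is first inversion.

first inversion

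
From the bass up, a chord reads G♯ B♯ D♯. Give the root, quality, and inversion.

The distinct note names are G#, B#, D#. Stacked in thirds they read G#–B#–D#, which is a major triad on G#.
G# is the root of G# major; root in the bass means root position (figured bass 5/3).

G# major, root position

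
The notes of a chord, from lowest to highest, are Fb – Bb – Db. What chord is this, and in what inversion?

The distinct note names are Fb, Bb, Db. Stacked in thirds they read Bb–Db–Fb, which is a diminished triad on Bb.
With the fifth (Fb) in the bass, the chord is in second inversion (figured bass 6/4).

Bb diminished, second inversion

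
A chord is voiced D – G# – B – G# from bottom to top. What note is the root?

G#

D, G#, B are the tones of a G# diminished triad (G#–B–D), making G# the root.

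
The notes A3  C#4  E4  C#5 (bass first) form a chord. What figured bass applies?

5/3

The notes A, C#, E stack in thirds as A–C#–E — an A major triad. The bass A is the root, so this is root position: figured 5/3.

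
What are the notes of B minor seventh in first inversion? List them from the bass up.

D, F#, A, B

Spelling B minor seventh: B–D–F#–A. In first inversion the third is bass, giving D, F#, A, B from the bottom.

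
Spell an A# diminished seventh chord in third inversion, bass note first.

G, A#, C#, E

A# diminished seventh is A#–C#–E–G. Third inversion puts the seventh (G) in the bass, with the remaining tones above: G, A#, C#, E.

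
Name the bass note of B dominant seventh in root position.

B

The root of B dominant seventh (B–D#–F#–A) is B; that is the bass in root position.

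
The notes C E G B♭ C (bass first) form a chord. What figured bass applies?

7

The notes C, E, G, Bb stack in thirds as C–E–G–Bb — a C dominant seventh chord. The bass C is the root, so this is root position: figured 7.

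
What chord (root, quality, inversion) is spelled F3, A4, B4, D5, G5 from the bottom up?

G dominant ninth, third inversion

The pitch classes F, A, B, D, G arrange in thirds as G–B–D–F–A: a G dominant ninth chord.
With the seventh (F) in the bass, the chord is in third inversion.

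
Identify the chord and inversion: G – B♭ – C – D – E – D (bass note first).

The distinct note names are G, Bb, C, D, E. Stacked in thirds they read C–E–G–Bb–D, which is a dominant ninth chord on C.
With the fifth (G) in the bass, the chord is in second inversion.

C dominant ninth, second inversion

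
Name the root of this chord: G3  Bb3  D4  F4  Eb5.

Reordering G, Bb, D, F, Eb into stacked thirds gives Eb–G–Bb–D–F; the bottom of that stack, Eb, is the root.

Eb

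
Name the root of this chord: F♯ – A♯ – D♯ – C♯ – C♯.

D#

Reordering F#, A#, D#, C# into stacked thirds gives D#–F#–A#–C#; the bottom of that stack, D#, is the root.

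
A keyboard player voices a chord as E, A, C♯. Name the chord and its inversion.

A major, second inversion

Reducing to letter names: E, A, C#. These stack in thirds as A–C#–E — an A major triad.
The lowest note is E, the fifth of the chord, so this is second inversion (figured bass 6/4).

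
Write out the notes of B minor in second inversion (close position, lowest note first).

F#, B, D

The chord tones are B–D–F#. With the fifth (F#) lowest for second inversion: F#, B, D.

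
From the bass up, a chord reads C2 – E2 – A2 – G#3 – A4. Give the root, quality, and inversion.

A minor-major seventh, first inversion

The pitch classes C, E, A, G# arrange in thirds as A–C–E–G#: an A minor-major seventh chord.
C is the third of A minor-major seventh; third in the bass means first inversion (figured bass 6/5).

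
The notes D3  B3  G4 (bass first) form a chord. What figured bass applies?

6/4

The notes D, B, G stack in thirds as G–B–D — a G major triad. The bass D is the fifth, so this is second inversion: figured 6/4.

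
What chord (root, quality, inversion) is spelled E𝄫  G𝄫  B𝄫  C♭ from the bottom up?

Cb half-diminished seventh, first inversion

Reducing to letter names: Ebb, Gbb, Bbb, Cb. These stack in thirds as Cb–Ebb–Gbb–Bbb — a Cb half-diminished seventh chord.
With the third (Ebb) in the bass, the chord is in first inversion (figured bass 6/5).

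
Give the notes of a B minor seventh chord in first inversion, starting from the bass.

B minor seventh is B–D–F#–A. First inversion puts the third (D) in the bass, with the remaining tones above: D, F#, A, B.

D, F#, A, B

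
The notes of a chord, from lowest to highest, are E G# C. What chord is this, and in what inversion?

The distinct note names are E, G#, C. Stacked in thirds they read C–E–G#, which is an augmented triad on C.
E is the third of C augmented; third in the bass means first inversion (figured bass 6).

C augmented, first inversion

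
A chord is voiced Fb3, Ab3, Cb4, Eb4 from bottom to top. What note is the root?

Fb

The distinct letter names are Fb, Ab, Cb, Eb. Arranged as a stack of thirds they read Fb–Ab–Cb–Eb, so Fb is the root (an Fb major seventh chord).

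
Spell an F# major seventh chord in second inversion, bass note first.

C#, E#, F#, A#

Spelling F# major seventh: F#–A#–C#–E#. In second inversion the fifth is bass, giving C#, E#, F#, A# from the bottom.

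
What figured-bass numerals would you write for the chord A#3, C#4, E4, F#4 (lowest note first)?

6/5

The notes A#, C#, E, F# stack in thirds as F#–A#–C#–E — an F# dominant seventh chord. The bass A# is the third, so this is first inversion: figured 6/5.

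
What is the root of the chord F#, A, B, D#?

B

The distinct letter names are F#, A, B, D#. Arranged as a stack of thirds they read B–D#–F#–A, so B is the root (a B dominant seventh chord).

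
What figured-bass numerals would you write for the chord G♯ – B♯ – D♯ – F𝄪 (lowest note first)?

7

The notes G#, B#, D#, F## stack in thirds as G#–B#–D#–F## — a G# major seventh chord. The bass G# is the root, so this is root position: figured 7.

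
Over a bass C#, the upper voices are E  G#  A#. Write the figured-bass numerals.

6/5

The notes C#, E, G#, A# stack in thirds as A#–C#–E–G# — an A# half-diminished seventh chord. The bass C# is the third, so this is first inversion: figured 6/5.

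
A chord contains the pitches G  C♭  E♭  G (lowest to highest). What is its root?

Cb

Reordering G, Cb, Eb into stacked thirds gives Cb–Eb–G; the bottom of that stack, Cb, is the root.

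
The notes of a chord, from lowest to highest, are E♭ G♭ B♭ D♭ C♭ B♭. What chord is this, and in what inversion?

Cb major ninth, first inversion

The distinct note names are Eb, Gb, Bb, Db, Cb. Stacked in thirds they read Cb–Eb–Gb–Bb–Db, which is a major ninth chord on Cb.
With the third (Eb) in the bass, the chord is in first inversion.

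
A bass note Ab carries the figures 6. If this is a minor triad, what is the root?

The figures 6 mean the third of the chord is in the bass. If Ab is the third of a minor triad, the root is F (chord tones F–Ab–C).

F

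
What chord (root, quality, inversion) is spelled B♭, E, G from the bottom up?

E diminished, second inversion

The distinct note names are Bb, E, G. Stacked in thirds they read E–G–Bb, which is a diminished triad on E.
The lowest note is Bb, the fifth of the chord, so this is second inversion (figured bass 6/4).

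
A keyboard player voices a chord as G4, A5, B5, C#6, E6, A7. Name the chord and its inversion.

A dominant ninth, third inversion

Reducing to letter names: G, A, B, C#, E. These stack in thirds as A–C#–E–G–B — an A dominant ninth chord.
The lowest note is G, the seventh of the chord, so this is third inversion.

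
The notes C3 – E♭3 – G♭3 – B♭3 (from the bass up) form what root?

C

Reordering C, Eb, Gb, Bb into stacked thirds gives C–Eb–Gb–Bb; the bottom of that stack, C, is the root.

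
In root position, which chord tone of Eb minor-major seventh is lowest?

In root position the root is lowest. For Eb minor-major seventh (Eb–Gb–Bb–D) that is Eb.

Eb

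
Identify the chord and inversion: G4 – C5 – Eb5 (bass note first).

C minor, second inversion

Reducing to letter names: G, C, Eb. These stack in thirds as C–Eb–G — a C minor triad.
With the fifth (G) in the bass, the chord is in second inversion (figured bass 6/4).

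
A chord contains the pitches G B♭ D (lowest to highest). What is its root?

G

The distinct letter names are G, Bb, D. Arranged as a stack of thirds they read G–Bb–D, so G is the root (a G minor triad).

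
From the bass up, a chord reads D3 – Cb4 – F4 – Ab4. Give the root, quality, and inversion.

D diminished seventh, root position

The distinct note names are D, Cb, F, Ab. Stacked in thirds they read D–F–Ab–Cb, which is a diminished seventh chord on D.
D is the root of D diminished seventh; root in the bass means root position (figured bass 7).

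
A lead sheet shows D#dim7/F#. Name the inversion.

first inversion

D#dim7/F# means D# diminished seventh with F# in the bass. F# is the third of D# diminished seventh (D#–F#–A–C), so this is first inversion.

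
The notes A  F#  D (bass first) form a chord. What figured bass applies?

6/4

The notes A, F#, D stack in thirds as D–F#–A — a D major triad. The bass A is the fifth, so this is second inversion: figured 6/4.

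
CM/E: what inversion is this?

first inversion

CM/E means C major with E in the bass. E is the third of C major (C–E–G), so this is first inversion.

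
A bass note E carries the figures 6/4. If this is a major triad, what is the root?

The figures 6/4 mean the fifth of the chord is in the bass. If E is the fifth of a major triad, the root is A (chord tones A–C#–E).

A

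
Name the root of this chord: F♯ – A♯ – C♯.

F#

Reordering F#, A#, C# into stacked thirds gives F#–A#–C#; the bottom of that stack, F#, is the root.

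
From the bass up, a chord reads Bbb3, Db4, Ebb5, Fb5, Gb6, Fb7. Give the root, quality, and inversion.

The distinct note names are Bbb, Db, Ebb, Fb, Gb. Stacked in thirds they read Ebb–Gb–Bbb–Db–Fb, which is a major ninth chord on Ebb.
With the fifth (Bbb) in the bass, the chord is in second inversion.

Ebb major ninth, second inversion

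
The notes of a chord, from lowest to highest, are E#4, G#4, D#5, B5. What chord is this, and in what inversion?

The pitch classes E#, G#, D#, B arrange in thirds as E#–G#–B–D#: an E# half-diminished seventh chord.
The lowest note is E#, the root of the chord, so this is root position (figured bass 7).

E# half-diminished seventh, root position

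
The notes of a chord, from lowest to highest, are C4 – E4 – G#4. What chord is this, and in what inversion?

The pitch classes C, E, G# arrange in thirds as C–E–G#: a C augmented triad.
C is the root of C augmented; root in the bass means root position (figured bass 5/3).

C augmented, root position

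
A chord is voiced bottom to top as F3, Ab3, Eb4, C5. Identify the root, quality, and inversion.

The pitch classes F, Ab, Eb, C arrange in thirds as F–Ab–C–Eb: an F minor seventh chord.
The lowest note is F, the root of the chord, so this is root position (figured bass 7).

F minor seventh, root position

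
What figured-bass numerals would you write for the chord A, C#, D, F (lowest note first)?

The notes A, C#, D, F stack in thirds as D–F–A–C# — a D minor-major seventh chord. The bass A is the fifth, so this is second inversion: figured 4/3.

4/3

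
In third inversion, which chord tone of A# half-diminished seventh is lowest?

In third inversion the seventh is lowest. For A# half-diminished seventh (A#–C#–E–G#) that is G#.

G#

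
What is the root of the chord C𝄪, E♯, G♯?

The distinct letter names are C##, E#, G#. Arranged as a stack of thirds they read C##–E#–G#, so C## is the root (a C## diminished triad).

C##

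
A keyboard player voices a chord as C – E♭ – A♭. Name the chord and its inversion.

Ab major, first inversion

Reducing to letter names: C, Eb, Ab. These stack in thirds as Ab–C–Eb — an Ab major triad.
With the third (C) in the bass, the chord is in first inversion (figured bass 6).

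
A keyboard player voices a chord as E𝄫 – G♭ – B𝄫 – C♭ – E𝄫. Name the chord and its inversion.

Cb minor seventh, first inversion

The distinct note names are Ebb, Gb, Bbb, Cb. Stacked in thirds they read Cb–Ebb–Gb–Bbb, which is a minor seventh chord on Cb.
With the third (Ebb) in the bass, the chord is in first inversion (figured bass 6/5).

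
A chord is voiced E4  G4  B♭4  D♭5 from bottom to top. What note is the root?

E

E, G, Bb, Db are the tones of an E diminished seventh chord (E–G–Bb–Db), making E the root.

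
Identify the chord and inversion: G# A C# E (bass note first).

A major seventh, third inversion

Reducing to letter names: G#, A, C#, E. These stack in thirds as A–C#–E–G# — an A major seventh chord.
The lowest note is G#, the seventh of the chord, so this is third inversion (figured bass 4/2).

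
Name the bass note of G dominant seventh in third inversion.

F

G dominant seventh is G–B–D–F. Third inversion places the seventh in the bass: F.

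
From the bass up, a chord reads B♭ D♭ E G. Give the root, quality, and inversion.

E diminished seventh, second inversion

The distinct note names are Bb, Db, E, G. Stacked in thirds they read E–G–Bb–Db, which is a diminished seventh chord on E.
The lowest note is Bb, the fifth of the chord, so this is second inversion (figured bass 4/3).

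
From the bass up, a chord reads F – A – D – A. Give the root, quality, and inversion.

D minor, first inversion

The pitch classes F, A, D arrange in thirds as D–F–A: a D minor triad.
With the third (F) in the bass, the chord is in first inversion (figured bass 6).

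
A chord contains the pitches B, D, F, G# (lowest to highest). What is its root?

Reordering B, D, F, G# into stacked thirds gives G#–B–D–F; the bottom of that stack, G#, is the root.

G#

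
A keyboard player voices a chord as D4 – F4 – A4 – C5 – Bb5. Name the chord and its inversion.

Bb major ninth, first inversion

The distinct note names are D, F, A, C, Bb. Stacked in thirds they read Bb–D–F–A–C, which is a major ninth chord on Bb.
The lowest note is D, the third of the chord, so this is first inversion.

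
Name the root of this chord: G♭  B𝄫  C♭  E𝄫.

The distinct letter names are Gb, Bbb, Cb, Ebb. Arranged as a stack of thirds they read Cb–Ebb–Gb–Bbb, so Cb is the root (a Cb minor seventh chord).

Cb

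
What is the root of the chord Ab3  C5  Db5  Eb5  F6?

The distinct letter names are Ab, C, Db, Eb, F. Arranged as a stack of thirds they read Db–F–Ab–C–Eb, so Db is the root (a Db major ninth chord).

Db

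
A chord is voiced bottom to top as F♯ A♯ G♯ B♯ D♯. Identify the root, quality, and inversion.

The pitch classes F#, A#, G#, B#, D# arrange in thirds as G#–B#–D#–F#–A#: a G# dominant ninth chord.
F# is the seventh of G# dominant ninth; seventh in the bass means third inversion.

G# dominant ninth, third inversion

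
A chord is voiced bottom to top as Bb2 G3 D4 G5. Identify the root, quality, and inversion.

G minor, first inversion

The pitch classes Bb, G, D arrange in thirds as G–Bb–D: a G minor triad.
With the third (Bb) in the bass, the chord is in first inversion (figured bass 6).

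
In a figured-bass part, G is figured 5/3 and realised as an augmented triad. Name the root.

G

The figures 5/3 mean the root of the chord is in the bass. If G is the root of an augmented triad, the root is G (chord tones G–B–D#).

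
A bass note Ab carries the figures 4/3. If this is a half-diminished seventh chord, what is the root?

The figures 4/3 mean the fifth of the chord is in the bass. If Ab is the fifth of a half-diminished seventh chord, the root is D (chord tones D–F–Ab–C).

D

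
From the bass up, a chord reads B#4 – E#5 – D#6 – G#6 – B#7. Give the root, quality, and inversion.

The pitch classes B#, E#, D#, G# arrange in thirds as E#–G#–B#–D#: an E# minor seventh chord.
The lowest note is B#, the fifth of the chord, so this is second inversion (figured bass 4/3).

E# minor seventh, second inversion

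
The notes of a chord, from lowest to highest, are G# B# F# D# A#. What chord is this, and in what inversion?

G# dominant ninth, root position

The pitch classes G#, B#, F#, D#, A# arrange in thirds as G#–B#–D#–F#–A#: a G# dominant ninth chord.
With the root (G#) in the bass, the chord is in root position.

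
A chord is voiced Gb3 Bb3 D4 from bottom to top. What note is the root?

The distinct letter names are Gb, Bb, D. Arranged as a stack of thirds they read Gb–Bb–D, so Gb is the root (a Gb augmented triad).

Gb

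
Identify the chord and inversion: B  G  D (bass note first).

G major, first inversion

Reducing to letter names: B, G, D. These stack in thirds as G–B–D — a G major triad.
The lowest note is B, the third of the chord, so this is first inversion (figured bass 6).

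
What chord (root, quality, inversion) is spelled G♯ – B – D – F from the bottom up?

The distinct note names are G#, B, D, F. Stacked in thirds they read G#–B–D–F, which is a diminished seventh chord on G#.
G# is the root of G# diminished seventh; root in the bass means root position (figured bass 7).

G# diminished seventh, root position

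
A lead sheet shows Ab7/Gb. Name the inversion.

third inversion

Ab7/Gb means Ab dominant seventh with Gb in the bass. Gb is the seventh of Ab dominant seventh (Ab–C–Eb–Gb), so this is third inversion.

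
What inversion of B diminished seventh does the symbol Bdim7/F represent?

Bdim7/F means B diminished seventh with F in the bass. F is the fifth of B diminished seventh (B–D–F–Ab), so this is second inversion.

second inversion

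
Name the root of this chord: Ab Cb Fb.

The distinct letter names are Ab, Cb, Fb. Arranged as a stack of thirds they read Fb–Ab–Cb, so Fb is the root (an Fb major triad).

Fb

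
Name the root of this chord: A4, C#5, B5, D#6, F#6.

B

A, C#, B, D#, F# are the tones of a B dominant ninth chord (B–D#–F#–A–C#), making B the root.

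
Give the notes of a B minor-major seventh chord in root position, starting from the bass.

B, D, F#, A#

Spelling B minor-major seventh: B–D–F#–A#. In root position the root is bass, giving B, D, F#, A# from the bottom.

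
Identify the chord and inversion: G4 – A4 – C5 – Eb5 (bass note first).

A half-diminished seventh, third inversion

The distinct note names are G, A, C, Eb. Stacked in thirds they read A–C–Eb–G, which is a half-diminished seventh chord on A.
With the seventh (G) in the bass, the chord is in third inversion (figured bass 4/2).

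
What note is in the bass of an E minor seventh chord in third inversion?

The seventh of E minor seventh (E–G–B–D) is D; that is the bass in third inversion.

D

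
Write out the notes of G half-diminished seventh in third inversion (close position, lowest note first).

The chord tones are G–Bb–Db–F. With the seventh (F) lowest for third inversion: F, G, Bb, Db.

F, G, Bb, Db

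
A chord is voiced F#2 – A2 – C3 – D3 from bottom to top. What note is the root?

D

F#, A, C, D are the tones of a D dominant seventh chord (D–F#–A–C), making D the root.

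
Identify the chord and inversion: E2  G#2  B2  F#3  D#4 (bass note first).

E major ninth, root position

Reducing to letter names: E, G#, B, F#, D#. These stack in thirds as E–G#–B–D#–F# — an E major ninth chord.
The lowest note is E, the root of the chord, so this is root position.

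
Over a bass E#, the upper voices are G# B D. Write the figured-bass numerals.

The notes E#, G#, B, D stack in thirds as E#–G#–B–D — an E# diminished seventh chord. The bass E# is the root, so this is root position: figured 7.

7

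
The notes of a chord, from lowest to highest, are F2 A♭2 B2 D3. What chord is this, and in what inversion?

B diminished seventh, second inversion

Reducing to letter names: F, Ab, B, D. These stack in thirds as B–D–F–Ab — a B diminished seventh chord.
With the fifth (F) in the bass, the chord is in second inversion (figured bass 4/3).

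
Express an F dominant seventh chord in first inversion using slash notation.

F7/A

First inversion of F dominant seventh has the third (A) in the bass. As a slash chord: F7/A.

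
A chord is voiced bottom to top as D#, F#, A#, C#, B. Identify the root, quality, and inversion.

B major ninth, first inversion

The pitch classes D#, F#, A#, C#, B arrange in thirds as B–D#–F#–A#–C#: a B major ninth chord.
With the third (D#) in the bass, the chord is in first inversion.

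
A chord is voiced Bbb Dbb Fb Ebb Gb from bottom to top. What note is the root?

Ebb

Bbb, Dbb, Fb, Ebb, Gb are the tones of an Ebb dominant ninth chord (Ebb–Gb–Bbb–Dbb–Fb), making Ebb the root.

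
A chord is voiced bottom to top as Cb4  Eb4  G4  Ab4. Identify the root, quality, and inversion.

Ab minor-major seventh, first inversion

Reducing to letter names: Cb, Eb, G, Ab. These stack in thirds as Ab–Cb–Eb–G — an Ab minor-major seventh chord.
Cb is the third of Ab minor-major seventh; third in the bass means first inversion (figured bass 6/5).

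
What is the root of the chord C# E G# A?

C#, E, G#, A are the tones of an A major seventh chord (A–C#–E–G#), making A the root.

A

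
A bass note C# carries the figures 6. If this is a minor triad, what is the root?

A#

The figures 6 mean the third of the chord is in the bass. If C# is the third of a minor triad, the root is A# (chord tones A#–C#–E#).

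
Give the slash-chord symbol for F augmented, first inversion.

Faug/A

First inversion of F augmented has the third (A) in the bass. As a slash chord: Faug/A.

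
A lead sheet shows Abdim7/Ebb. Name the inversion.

Abdim7/Ebb means Ab diminished seventh with Ebb in the bass. Ebb is the fifth of Ab diminished seventh (Ab–Cb–Ebb–Gbb), so this is second inversion.

second inversion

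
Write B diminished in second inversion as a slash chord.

Bdim/F

Second inversion of B diminished has the fifth (F) in the bass. As a slash chord: Bdim/F.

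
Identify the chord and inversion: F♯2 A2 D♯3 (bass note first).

The distinct note names are F#, A, D#. Stacked in thirds they read D#–F#–A, which is a diminished triad on D#.
The lowest note is F#, the third of the chord, so this is first inversion (figured bass 6).

D# diminished, first inversion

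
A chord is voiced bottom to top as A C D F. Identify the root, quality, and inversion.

D minor seventh, second inversion

Reducing to letter names: A, C, D, F. These stack in thirds as D–F–A–C — a D minor seventh chord.
With the fifth (A) in the bass, the chord is in second inversion (figured bass 4/3).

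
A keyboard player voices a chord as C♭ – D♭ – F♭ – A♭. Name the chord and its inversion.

Db minor seventh, third inversion

The pitch classes Cb, Db, Fb, Ab arrange in thirds as Db–Fb–Ab–Cb: a Db minor seventh chord.
With the seventh (Cb) in the bass, the chord is in third inversion (figured bass 4/2).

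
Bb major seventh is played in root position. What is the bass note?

Bb

Bb major seventh is Bb–D–F–A. Root position places the root in the bass: Bb.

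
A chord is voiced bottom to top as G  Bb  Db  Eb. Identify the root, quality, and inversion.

Eb dominant seventh, first inversion

The pitch classes G, Bb, Db, Eb arrange in thirds as Eb–G–Bb–Db: an Eb dominant seventh chord.
G is the third of Eb dominant seventh; third in the bass means first inversion (figured bass 6/5).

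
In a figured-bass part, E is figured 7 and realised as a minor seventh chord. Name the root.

E

The figures 7 mean the root of the chord is in the bass. If E is the root of a minor seventh chord, the root is E (chord tones E–G–B–D).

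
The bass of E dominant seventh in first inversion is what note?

G#

The third of E dominant seventh (E–G#–B–D) is G#; that is the bass in first inversion.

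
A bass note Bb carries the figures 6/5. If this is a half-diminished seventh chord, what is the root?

The figures 6/5 mean the third of the chord is in the bass. If Bb is the third of a half-diminished seventh chord, the root is G (chord tones G–Bb–Db–F).

G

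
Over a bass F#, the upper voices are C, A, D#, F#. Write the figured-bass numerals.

6/5

The notes F#, C, A, D# stack in thirds as D#–F#–A–C — a D# diminished seventh chord. The bass F# is the third, so this is first inversion: figured 6/5.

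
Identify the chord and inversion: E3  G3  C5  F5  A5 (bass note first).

The pitch classes E, G, C, F, A arrange in thirds as F–A–C–E–G: an F major ninth chord.
With the seventh (E) in the bass, the chord is in third inversion.

F major ninth, third inversion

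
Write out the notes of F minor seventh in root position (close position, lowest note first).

F, Ab, C, Eb

Spelling F minor seventh: F–Ab–C–Eb. In root position the root is bass, giving F, Ab, C, Eb from the bottom.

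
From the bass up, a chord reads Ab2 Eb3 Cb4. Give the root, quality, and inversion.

Ab minor, root position

Reducing to letter names: Ab, Eb, Cb. These stack in thirds as Ab–Cb–Eb — an Ab minor triad.
Ab is the root of Ab minor; root in the bass means root position (figured bass 5/3).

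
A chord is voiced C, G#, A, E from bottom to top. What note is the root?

A

The distinct letter names are C, G#, A, E. Arranged as a stack of thirds they read A–C–E–G#, so A is the root (an A minor-major seventh chord).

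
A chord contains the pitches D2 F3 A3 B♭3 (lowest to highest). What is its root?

Reordering D, F, A, Bb into stacked thirds gives Bb–D–F–A; the bottom of that stack, Bb, is the root.

Bb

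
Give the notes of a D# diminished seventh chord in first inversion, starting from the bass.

Spelling D# diminished seventh: D#–F#–A–C. In first inversion the third is bass, giving F#, A, C, D# from the bottom.

F#, A, C, D#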